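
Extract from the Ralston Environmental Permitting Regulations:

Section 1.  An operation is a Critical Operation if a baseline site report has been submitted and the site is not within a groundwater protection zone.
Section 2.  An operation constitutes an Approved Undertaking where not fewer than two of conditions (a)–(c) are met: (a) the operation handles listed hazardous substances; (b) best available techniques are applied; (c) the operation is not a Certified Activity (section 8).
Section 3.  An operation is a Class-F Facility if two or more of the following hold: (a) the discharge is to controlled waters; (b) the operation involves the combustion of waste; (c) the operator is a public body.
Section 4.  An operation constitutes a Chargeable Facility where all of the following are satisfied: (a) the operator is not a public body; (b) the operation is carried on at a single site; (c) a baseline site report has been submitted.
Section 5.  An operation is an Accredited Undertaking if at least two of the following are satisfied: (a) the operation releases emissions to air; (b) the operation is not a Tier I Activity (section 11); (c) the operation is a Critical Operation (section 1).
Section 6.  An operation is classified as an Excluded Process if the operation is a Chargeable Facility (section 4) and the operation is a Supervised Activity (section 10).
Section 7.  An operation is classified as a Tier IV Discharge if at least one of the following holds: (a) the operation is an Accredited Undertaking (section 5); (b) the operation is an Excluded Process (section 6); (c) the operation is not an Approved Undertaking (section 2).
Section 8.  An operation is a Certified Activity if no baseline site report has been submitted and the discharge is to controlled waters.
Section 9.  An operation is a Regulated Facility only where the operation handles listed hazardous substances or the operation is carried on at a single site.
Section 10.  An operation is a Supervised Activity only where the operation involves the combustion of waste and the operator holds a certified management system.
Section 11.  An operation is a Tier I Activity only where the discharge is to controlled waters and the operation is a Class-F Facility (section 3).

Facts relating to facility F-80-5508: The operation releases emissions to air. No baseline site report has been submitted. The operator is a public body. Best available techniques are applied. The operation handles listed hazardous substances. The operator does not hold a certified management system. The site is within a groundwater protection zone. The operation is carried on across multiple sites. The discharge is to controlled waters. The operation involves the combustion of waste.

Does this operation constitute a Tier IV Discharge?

section 3 — Class-F Facility: the discharge is to controlled waters? yes; the operation involves the combustion of waste? yes; the operator is a public body? yes — 3 of 3 hold (need ≥2) → satisfied.
section 11 — Tier I Activity: [the discharge is to controlled waters? yes] AND [Class-F Facility (section 3)? yes] → satisfied.
section 1 — Critical Operation: [a baseline site report has been submitted? no] AND [the site is not within a groundwater protection zone? no] → not satisfied.
section 5 — Accredited Undertaking: the operation releases emissions to air? yes; not a Tier I Activity (section 11)? no; Critical Operation (section 1)? no — 1 of 3 hold (need ≥2) → not satisfied.
section 4 — Chargeable Facility: [the operator is not a public body? no] AND [the operation is carried on at a single site? no] AND [a baseline site report has been submitted? no] → not satisfied.
section 10 — Supervised Activity: [the operation involves the combustion of waste? yes] AND [the operator holds a certified management system? no] → not satisfied.
section 6 — Excluded Process: [Chargeable Facility (section 4)? no] AND [Supervised Activity (section 10)? no] → not satisfied.
section 8 — Certified Activity: [no baseline site report has been submitted? yes] AND [the discharge is to controlled waters? yes] → satisfied.
section 2 — Approved Undertaking: the operation handles listed hazardous substances? yes; best available techniques are applied? yes; not a Certified Activity (section 8)? no — 2 of 3 hold (need ≥2) → satisfied.
section 7 — Tier IV Discharge: [Accredited Undertaking (section 5)? no] OR [Excluded Process (section 6)? no] OR [not an Approved Undertaking (section 2)? no] → not satisfied.

No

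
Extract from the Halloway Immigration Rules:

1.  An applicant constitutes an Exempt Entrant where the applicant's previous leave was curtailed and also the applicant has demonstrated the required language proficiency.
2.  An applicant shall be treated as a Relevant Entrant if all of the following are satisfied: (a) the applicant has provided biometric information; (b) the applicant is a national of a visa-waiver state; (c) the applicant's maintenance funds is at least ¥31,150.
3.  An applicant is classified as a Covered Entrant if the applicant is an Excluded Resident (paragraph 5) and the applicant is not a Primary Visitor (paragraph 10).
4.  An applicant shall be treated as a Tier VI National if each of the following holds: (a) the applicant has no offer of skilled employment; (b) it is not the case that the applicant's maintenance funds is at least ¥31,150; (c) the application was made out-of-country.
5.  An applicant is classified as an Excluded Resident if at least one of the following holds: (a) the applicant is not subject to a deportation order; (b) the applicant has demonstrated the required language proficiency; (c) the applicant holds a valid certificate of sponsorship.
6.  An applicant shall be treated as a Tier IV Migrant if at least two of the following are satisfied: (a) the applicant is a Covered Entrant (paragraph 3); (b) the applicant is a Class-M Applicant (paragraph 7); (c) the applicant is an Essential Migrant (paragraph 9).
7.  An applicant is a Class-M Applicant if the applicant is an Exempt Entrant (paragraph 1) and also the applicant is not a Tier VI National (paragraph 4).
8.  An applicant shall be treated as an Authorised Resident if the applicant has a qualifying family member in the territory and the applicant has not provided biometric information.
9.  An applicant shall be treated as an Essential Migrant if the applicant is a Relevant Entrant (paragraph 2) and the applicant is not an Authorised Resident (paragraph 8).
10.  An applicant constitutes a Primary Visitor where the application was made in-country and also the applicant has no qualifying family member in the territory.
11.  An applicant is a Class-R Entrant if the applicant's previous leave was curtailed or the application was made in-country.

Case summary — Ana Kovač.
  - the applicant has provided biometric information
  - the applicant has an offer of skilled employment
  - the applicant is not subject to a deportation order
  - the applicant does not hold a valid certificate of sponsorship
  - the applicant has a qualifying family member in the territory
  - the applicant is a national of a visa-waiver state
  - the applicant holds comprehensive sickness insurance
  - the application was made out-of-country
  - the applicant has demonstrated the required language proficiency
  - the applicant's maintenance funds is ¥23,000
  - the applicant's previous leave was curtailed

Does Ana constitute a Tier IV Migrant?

paragraph 5 — Excluded Resident: [the applicant is not subject to a deportation order? yes] OR [the applicant has demonstrated the required language proficiency? yes] OR [the applicant holds a valid certificate of sponsorship? no] → satisfied.
paragraph 10 — Primary Visitor: [the application was made in-country? no] AND [the applicant has no qualifying family member in the territory? no] → not satisfied.
paragraph 3 — Covered Entrant: [Excluded Resident (paragraph 5)? yes] AND [not a Primary Visitor (paragraph 10)? yes] → satisfied.
paragraph 1 — Exempt Entrant: [the applicant's previous leave was curtailed? yes] AND [the applicant has demonstrated the required language proficiency? yes] → satisfied.
paragraph 4 — Tier VI National: [the applicant has no offer of skilled employment? no] AND [applicant's maintenance funds: ¥23,000 ≥ ¥31,150? no, so negated condition yes] AND [the application was made out-of-country? yes] → not satisfied.
paragraph 7 — Class-M Applicant: [Exempt Entrant (paragraph 1)? yes] AND [not a Tier VI National (paragraph 4)? yes] → satisfied.
paragraph 2 — Relevant Entrant: [the applicant has provided biometric information? yes] AND [the applicant is a national of a visa-waiver state? yes] AND [applicant's maintenance funds: ¥23,000 ≥ ¥31,150? no] → not satisfied.
paragraph 8 — Authorised Resident: [the applicant has a qualifying family member in the territory? yes] AND [the applicant has not provided biometric information? no] → not satisfied.
paragraph 9 — Essential Migrant: [Relevant Entrant (paragraph 2)? no] AND [not an Authorised Resident (paragraph 8)? yes] → not satisfied.
paragraph 6 — Tier IV Migrant: Covered Entrant (paragraph 3)? yes; Class-M Applicant (paragraph 7)? yes; Essential Migrant (paragraph 9)? no — 2 of 3 hold (need ≥2) → satisfied.

Yes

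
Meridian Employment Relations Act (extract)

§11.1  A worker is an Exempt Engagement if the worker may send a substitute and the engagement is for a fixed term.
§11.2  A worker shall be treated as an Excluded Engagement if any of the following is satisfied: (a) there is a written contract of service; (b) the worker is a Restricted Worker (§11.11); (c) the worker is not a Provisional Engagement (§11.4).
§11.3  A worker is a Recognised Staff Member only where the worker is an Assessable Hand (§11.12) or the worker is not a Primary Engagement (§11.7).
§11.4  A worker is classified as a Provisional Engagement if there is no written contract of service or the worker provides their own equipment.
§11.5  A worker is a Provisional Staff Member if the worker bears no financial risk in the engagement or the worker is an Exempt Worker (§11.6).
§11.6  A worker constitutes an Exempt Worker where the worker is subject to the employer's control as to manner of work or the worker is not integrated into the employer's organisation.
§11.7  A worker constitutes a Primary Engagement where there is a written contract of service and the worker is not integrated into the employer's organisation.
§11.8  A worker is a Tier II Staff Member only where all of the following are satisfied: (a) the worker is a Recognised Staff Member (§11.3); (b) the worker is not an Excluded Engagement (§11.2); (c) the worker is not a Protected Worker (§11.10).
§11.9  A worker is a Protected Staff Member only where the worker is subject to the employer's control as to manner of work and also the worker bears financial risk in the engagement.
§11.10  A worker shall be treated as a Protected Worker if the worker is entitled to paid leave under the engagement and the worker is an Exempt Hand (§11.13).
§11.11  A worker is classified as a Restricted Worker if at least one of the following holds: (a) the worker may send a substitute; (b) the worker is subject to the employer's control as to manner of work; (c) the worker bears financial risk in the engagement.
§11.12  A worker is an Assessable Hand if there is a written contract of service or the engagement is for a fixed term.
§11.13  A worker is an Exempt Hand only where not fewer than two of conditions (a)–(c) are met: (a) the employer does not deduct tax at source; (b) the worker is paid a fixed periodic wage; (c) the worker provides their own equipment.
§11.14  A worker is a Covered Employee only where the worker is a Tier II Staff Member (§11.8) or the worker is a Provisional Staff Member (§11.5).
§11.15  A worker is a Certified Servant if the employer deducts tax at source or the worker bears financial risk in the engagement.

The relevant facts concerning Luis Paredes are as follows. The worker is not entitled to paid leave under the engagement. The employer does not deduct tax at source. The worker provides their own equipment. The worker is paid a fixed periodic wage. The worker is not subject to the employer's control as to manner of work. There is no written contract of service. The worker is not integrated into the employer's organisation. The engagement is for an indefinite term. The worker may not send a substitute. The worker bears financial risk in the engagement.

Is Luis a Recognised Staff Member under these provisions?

§11.12 — Assessable Hand: [there is a written contract of service? no] OR [the engagement is for a fixed term? no] → not satisfied.
§11.7 — Primary Engagement: [there is a written contract of service? no] AND [the worker is not integrated into the employer's organisation? yes] → not satisfied.
§11.3 — Recognised Staff Member: [Assessable Hand (§11.12)? no] OR [not a Primary Engagement (§11.7)? yes] → satisfied.

Yes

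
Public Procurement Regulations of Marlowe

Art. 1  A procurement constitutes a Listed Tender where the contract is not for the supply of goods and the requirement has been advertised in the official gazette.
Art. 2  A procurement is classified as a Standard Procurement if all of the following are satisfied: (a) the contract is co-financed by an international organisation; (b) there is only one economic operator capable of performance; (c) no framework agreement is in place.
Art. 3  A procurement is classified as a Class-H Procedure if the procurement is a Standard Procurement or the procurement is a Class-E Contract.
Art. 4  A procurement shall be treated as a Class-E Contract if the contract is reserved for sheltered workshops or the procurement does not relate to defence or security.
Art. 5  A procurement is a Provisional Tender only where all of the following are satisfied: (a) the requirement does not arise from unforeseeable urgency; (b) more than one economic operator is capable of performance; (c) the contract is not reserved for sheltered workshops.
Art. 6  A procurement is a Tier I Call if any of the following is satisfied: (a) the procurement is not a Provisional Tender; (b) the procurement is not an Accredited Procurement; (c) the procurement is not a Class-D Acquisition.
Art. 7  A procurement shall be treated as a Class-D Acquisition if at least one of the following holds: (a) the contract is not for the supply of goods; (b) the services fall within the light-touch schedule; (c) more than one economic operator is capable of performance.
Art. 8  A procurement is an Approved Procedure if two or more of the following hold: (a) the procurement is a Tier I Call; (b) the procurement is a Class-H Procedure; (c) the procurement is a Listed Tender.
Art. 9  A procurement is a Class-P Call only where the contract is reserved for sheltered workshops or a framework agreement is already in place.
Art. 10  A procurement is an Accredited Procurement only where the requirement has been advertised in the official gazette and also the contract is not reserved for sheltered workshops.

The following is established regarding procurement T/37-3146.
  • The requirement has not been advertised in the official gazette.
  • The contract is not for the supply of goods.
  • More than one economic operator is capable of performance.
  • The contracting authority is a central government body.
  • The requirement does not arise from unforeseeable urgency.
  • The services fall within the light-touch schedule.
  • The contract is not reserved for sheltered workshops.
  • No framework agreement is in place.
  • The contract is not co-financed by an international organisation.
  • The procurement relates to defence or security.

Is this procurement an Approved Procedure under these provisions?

article 5 — Provisional Tender: [the requirement does not arise from unforeseeable urgency? yes] AND [more than one economic operator is capable of performance? yes] AND [the contract is not reserved for sheltered workshops? yes] → satisfied.
article 10 — Accredited Procurement: [the requirement has been advertised in the official gazette? no] AND [the contract is not reserved for sheltered workshops? yes] → not satisfied.
article 7 — Class-D Acquisition: [the contract is not for the supply of goods? yes] OR [the services fall within the light-touch schedule? yes] OR [more than one economic operator is capable of performance? yes] → satisfied.
article 6 — Tier I Call: [not a Provisional Tender (article 5)? no] OR [not an Accredited Procurement (article 10)? yes] OR [not a Class-D Acquisition (article 7)? no] → satisfied.
article 2 — Standard Procurement: [the contract is co-financed by an international organisation? no] AND [there is only one economic operator capable of performance? no] AND [no framework agreement is in place? yes] → not satisfied.
article 4 — Class-E Contract: [the contract is reserved for sheltered workshops? no] OR [the procurement does not relate to defence or security? no] → not satisfied.
article 3 — Class-H Procedure: [Standard Procurement (article 2)? no] OR [Class-E Contract (article 4)? no] → not satisfied.
article 1 — Listed Tender: [the contract is not for the supply of goods? yes] AND [the requirement has been advertised in the official gazette? no] → not satisfied.
article 8 — Approved Procedure: Tier I Call (article 6)? yes; Class-H Procedure (article 3)? no; Listed Tender (article 1)? no — 1 of 3 hold (need ≥2) → not satisfied.

No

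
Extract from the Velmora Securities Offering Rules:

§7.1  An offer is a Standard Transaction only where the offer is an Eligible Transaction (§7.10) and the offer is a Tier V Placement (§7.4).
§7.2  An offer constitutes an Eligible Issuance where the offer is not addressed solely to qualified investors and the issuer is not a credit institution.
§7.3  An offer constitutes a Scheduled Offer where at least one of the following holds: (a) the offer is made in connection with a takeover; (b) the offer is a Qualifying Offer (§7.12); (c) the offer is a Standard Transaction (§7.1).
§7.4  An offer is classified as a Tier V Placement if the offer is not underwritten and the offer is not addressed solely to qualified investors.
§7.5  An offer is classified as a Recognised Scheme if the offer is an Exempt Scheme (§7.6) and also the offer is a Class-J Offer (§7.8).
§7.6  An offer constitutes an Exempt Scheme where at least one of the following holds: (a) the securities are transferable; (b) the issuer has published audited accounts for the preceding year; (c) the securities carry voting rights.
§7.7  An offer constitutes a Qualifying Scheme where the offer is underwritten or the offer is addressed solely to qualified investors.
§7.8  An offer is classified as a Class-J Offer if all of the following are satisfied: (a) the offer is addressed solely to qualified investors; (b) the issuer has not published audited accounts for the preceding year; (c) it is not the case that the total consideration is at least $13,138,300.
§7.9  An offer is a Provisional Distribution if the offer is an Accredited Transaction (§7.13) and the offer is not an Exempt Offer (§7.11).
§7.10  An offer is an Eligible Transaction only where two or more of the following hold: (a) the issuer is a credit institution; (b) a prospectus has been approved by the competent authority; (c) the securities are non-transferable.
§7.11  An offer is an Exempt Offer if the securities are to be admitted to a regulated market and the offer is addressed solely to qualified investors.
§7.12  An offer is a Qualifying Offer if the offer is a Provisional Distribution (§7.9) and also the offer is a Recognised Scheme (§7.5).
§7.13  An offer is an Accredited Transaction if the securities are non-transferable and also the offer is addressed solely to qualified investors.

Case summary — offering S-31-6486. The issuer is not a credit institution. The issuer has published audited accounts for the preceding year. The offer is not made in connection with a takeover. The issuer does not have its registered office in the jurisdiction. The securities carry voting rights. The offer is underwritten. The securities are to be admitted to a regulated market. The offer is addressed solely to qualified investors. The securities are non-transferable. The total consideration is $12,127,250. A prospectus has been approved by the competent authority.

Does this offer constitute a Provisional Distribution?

No

§7.13 — Accredited Transaction: [the securities are non-transferable? yes] AND [the offer is addressed solely to qualified investors? yes] → satisfied.
§7.11 — Exempt Offer: [the securities are to be admitted to a regulated market? yes] AND [the offer is addressed solely to qualified investors? yes] → satisfied.
§7.9 — Provisional Distribution: [Accredited Transaction (§7.13)? yes] AND [not an Exempt Offer (§7.11)? no] → not satisfied.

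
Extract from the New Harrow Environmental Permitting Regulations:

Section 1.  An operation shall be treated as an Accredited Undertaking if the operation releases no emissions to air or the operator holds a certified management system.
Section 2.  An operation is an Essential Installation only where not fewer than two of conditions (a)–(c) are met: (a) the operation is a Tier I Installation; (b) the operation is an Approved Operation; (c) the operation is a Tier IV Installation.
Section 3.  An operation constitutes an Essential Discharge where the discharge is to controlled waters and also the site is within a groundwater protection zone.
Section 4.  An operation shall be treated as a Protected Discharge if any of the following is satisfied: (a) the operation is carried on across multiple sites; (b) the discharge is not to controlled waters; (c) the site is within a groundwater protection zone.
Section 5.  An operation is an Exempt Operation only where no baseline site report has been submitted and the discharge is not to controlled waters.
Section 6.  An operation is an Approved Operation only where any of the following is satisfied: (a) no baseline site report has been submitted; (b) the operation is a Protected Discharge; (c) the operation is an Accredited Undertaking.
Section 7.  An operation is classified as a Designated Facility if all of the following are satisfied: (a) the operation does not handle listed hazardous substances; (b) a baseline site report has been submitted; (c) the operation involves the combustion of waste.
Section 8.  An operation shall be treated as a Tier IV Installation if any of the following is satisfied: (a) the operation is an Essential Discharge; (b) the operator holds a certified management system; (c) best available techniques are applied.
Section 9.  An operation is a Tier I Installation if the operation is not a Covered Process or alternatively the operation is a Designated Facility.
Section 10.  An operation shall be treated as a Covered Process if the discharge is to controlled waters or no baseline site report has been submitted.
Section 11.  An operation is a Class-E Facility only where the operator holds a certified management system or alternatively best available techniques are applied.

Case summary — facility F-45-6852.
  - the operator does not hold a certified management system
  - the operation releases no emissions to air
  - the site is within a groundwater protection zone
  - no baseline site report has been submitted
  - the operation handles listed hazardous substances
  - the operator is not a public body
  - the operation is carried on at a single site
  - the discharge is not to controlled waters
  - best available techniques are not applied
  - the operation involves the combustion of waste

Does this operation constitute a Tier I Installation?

section 10 — Covered Process: [the discharge is to controlled waters? no] OR [no baseline site report has been submitted? yes] → satisfied.
section 7 — Designated Facility: [the operation does not handle listed hazardous substances? no] AND [a baseline site report has been submitted? no] AND [the operation involves the combustion of waste? yes] → not satisfied.
section 9 — Tier I Installation: [not a Covered Process (section 10)? no] OR [Designated Facility (section 7)? no] → not satisfied.

No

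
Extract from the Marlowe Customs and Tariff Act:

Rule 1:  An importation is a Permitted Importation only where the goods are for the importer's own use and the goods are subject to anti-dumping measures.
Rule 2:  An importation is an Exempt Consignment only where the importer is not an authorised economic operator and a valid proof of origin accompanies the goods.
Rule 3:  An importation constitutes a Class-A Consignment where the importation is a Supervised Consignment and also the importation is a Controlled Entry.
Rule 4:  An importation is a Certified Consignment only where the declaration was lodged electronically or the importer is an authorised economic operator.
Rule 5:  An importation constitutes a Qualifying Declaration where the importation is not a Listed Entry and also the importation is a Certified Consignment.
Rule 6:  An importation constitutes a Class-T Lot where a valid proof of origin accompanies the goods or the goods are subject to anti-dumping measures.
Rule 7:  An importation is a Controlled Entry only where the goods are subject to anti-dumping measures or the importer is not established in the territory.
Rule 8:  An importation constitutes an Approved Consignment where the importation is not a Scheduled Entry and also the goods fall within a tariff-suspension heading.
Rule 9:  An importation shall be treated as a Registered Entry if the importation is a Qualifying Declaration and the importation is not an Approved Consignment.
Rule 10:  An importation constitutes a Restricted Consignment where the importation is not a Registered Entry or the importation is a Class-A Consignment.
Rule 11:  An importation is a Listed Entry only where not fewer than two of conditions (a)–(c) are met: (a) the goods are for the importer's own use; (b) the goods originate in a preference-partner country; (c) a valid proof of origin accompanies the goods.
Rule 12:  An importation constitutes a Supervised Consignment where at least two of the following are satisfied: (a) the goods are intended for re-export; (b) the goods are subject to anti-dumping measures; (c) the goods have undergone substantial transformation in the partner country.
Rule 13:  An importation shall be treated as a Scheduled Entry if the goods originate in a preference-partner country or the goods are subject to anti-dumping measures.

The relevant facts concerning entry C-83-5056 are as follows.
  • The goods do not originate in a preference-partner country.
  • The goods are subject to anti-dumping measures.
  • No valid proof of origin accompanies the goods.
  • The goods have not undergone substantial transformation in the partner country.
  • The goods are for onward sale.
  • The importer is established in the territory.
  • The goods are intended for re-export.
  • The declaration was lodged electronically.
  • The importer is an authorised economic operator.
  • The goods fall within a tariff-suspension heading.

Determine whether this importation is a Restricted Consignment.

Under rule 11: the goods are for the importer's own use? no; the goods originate in a preference-partner country? no; a valid proof of origin accompanies the goods? no — 0 of 3 hold (need ≥2) → not satisfied.
Under rule 4: the declaration was lodged electronically? yes; or the importer is an authorised economic operator? yes. So the importation is a Certified Consignment.
Under rule 5: not a Listed Entry (rule 11)? yes; and Certified Consignment (rule 4)? yes. So the importation is a Qualifying Declaration.
Under rule 13: the goods originate in a preference-partner country? no; or the goods are subject to anti-dumping measures? yes. So the importation is a Scheduled Entry.
Under rule 8: not a Scheduled Entry (rule 13)? no; and the goods fall within a tariff-suspension heading? yes. So the importation is not an Approved Consignment.
Under rule 9: Qualifying Declaration (rule 5)? yes; and not an Approved Consignment (rule 8)? yes. So the importation is a Registered Entry.
Under rule 12: the goods are intended for re-export? yes; the goods are subject to anti-dumping measures? yes; the goods have undergone substantial transformation in the partner country? no — 2 of 3 hold (need ≥2) → satisfied.
Under rule 7: the goods are subject to anti-dumping measures? yes; or the importer is not established in the territory? no. So the importation is a Controlled Entry.
Under rule 3: Supervised Consignment (rule 12)? yes; and Controlled Entry (rule 7)? yes. So the importation is a Class-A Consignment.
Under rule 10: not a Registered Entry (rule 9)? no; or Class-A Consignment (rule 3)? yes. So the importation is a Restricted Consignment.

Yes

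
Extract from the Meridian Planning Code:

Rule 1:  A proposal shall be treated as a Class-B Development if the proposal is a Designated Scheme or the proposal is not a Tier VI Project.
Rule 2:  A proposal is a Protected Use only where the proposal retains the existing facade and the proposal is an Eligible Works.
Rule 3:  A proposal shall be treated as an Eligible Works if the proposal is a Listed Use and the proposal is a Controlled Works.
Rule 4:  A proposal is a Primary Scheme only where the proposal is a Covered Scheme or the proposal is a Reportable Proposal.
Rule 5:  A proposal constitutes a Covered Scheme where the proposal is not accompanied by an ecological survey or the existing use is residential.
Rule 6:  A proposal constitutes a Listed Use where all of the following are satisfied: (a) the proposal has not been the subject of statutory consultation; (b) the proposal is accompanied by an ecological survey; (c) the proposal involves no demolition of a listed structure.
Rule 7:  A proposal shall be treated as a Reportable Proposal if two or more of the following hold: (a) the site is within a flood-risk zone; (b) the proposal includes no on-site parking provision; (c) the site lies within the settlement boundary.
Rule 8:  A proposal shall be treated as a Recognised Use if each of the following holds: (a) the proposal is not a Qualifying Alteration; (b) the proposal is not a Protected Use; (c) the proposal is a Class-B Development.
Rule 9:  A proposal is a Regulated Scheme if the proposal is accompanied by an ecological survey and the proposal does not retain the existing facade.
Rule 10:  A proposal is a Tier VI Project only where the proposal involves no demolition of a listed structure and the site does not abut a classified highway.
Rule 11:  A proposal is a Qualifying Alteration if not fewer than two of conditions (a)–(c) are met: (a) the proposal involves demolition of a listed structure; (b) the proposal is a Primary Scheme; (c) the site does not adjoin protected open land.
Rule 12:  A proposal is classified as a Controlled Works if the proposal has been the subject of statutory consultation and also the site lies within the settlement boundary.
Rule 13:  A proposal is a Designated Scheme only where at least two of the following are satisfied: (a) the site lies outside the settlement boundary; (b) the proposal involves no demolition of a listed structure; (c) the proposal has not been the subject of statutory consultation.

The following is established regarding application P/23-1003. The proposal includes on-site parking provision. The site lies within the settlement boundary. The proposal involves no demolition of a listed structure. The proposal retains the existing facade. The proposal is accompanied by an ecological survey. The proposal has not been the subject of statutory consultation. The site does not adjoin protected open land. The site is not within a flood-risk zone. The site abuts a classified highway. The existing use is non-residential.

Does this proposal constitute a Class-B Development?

Yes

rule 13 — Designated Scheme: the site lies outside the settlement boundary? no; the proposal involves no demolition of a listed structure? yes; the proposal has not been the subject of statutory consultation? yes — 2 of 3 hold (need ≥2) → satisfied.
rule 10 — Tier VI Project: [the proposal involves no demolition of a listed structure? yes] AND [the site does not abut a classified highway? no] → not satisfied.
rule 1 — Class-B Development: [Designated Scheme (rule 13)? yes] OR [not a Tier VI Project (rule 10)? yes] → satisfied.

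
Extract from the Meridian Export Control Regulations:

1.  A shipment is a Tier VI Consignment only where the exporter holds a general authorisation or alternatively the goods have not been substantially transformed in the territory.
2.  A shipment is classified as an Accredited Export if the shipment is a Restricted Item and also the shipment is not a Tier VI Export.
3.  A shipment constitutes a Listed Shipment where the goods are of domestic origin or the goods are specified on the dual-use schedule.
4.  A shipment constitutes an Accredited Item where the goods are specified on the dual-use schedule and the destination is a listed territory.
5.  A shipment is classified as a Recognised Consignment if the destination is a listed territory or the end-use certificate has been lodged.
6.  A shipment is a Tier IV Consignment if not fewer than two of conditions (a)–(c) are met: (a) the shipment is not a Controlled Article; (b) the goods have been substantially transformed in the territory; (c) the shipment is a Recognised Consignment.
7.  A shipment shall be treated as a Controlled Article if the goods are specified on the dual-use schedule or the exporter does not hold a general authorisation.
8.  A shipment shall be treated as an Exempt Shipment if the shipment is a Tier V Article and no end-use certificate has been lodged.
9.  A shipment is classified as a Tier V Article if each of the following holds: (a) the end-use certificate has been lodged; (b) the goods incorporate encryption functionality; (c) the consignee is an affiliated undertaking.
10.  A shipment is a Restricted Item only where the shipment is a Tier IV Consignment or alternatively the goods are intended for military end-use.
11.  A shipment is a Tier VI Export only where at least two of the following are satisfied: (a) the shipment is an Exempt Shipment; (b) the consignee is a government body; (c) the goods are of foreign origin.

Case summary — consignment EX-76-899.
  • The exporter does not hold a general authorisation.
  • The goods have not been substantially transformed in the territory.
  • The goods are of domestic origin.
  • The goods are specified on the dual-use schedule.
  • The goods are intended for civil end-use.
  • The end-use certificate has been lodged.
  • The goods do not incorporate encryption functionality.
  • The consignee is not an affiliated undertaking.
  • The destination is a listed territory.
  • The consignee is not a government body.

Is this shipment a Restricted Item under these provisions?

No

Under paragraph 7: the goods are specified on the dual-use schedule? yes; or the exporter does not hold a general authorisation? yes. So the shipment is a Controlled Article.
Under paragraph 5: the destination is a listed territory? yes; or the end-use certificate has been lodged? yes. So the shipment is a Recognised Consignment.
Under paragraph 6: not a Controlled Article (paragraph 7)? no; the goods have been substantially transformed in the territory? no; Recognised Consignment (paragraph 5)? yes — 1 of 3 hold (need ≥2) → not satisfied.
Under paragraph 10: Tier IV Consignment (paragraph 6)? no; or the goods are intended for military end-use? no. So the shipment is not a Restricted Item.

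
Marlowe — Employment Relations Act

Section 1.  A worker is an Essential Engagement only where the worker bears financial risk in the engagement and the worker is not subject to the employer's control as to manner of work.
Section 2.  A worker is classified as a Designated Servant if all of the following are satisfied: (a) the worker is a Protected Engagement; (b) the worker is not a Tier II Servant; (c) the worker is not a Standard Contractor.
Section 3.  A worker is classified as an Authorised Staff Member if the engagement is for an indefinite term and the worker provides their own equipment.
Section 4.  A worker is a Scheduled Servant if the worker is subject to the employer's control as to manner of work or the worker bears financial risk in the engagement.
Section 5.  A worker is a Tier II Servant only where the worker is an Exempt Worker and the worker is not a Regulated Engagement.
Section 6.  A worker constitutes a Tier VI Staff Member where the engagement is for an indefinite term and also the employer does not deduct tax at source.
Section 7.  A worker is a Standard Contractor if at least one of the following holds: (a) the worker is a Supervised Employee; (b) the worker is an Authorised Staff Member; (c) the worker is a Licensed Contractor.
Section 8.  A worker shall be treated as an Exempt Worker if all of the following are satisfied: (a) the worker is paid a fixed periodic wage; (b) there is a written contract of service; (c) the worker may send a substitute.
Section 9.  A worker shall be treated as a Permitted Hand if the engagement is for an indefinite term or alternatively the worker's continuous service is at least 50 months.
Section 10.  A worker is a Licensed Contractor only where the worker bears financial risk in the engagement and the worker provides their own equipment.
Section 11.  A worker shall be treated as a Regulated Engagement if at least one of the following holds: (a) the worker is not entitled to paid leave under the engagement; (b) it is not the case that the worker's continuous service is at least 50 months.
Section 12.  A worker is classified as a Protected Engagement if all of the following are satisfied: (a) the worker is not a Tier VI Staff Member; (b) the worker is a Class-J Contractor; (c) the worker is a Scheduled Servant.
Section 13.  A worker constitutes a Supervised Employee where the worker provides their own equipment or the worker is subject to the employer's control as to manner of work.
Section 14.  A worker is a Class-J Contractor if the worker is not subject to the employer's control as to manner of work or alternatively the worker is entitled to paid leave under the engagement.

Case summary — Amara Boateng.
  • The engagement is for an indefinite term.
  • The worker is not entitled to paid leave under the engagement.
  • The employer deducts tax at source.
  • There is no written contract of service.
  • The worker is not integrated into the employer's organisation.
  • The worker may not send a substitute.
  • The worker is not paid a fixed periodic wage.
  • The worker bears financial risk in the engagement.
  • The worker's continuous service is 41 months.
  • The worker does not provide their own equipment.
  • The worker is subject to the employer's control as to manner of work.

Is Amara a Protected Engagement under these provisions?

section 6 — Tier VI Staff Member: [the engagement is for an indefinite term? yes] AND [the employer does not deduct tax at source? no] → not satisfied.
section 14 — Class-J Contractor: [the worker is not subject to the employer's control as to manner of work? no] OR [the worker is entitled to paid leave under the engagement? no] → not satisfied.
section 4 — Scheduled Servant: [the worker is subject to the employer's control as to manner of work? yes] OR [the worker bears financial risk in the engagement? yes] → satisfied.
section 12 — Protected Engagement: [not a Tier VI Staff Member (section 6)? yes] AND [Class-J Contractor (section 14)? no] AND [Scheduled Servant (section 4)? yes] → not satisfied.

No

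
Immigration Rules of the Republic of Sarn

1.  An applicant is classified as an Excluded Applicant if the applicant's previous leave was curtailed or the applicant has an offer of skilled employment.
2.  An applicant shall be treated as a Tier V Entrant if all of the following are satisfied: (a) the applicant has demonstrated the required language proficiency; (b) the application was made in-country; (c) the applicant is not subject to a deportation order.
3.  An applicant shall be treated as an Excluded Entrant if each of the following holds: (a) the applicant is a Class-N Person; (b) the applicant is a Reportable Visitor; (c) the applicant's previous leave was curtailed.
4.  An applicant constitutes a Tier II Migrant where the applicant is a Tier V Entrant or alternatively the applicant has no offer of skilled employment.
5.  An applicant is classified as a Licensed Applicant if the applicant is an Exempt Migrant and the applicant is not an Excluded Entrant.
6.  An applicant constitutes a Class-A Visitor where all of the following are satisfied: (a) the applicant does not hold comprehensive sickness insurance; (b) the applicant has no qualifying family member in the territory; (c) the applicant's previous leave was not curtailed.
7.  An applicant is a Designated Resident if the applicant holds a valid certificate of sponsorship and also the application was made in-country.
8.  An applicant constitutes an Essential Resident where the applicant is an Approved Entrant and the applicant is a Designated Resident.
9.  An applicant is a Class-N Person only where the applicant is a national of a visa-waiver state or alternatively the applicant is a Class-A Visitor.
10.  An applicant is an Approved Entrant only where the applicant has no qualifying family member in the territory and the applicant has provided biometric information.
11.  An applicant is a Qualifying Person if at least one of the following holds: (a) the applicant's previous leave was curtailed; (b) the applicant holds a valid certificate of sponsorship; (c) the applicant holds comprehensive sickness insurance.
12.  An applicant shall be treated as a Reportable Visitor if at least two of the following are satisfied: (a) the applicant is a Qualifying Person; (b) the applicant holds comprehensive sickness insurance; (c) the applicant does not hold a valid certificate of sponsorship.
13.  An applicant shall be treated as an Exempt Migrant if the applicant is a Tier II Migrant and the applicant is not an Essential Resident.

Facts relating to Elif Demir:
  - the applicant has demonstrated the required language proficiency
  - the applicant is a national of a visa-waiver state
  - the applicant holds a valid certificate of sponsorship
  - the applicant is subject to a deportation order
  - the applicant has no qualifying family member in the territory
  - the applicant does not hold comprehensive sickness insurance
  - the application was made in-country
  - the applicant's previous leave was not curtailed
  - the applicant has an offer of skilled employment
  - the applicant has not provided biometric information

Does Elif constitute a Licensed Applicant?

paragraph 2 — Tier V Entrant: [the applicant has demonstrated the required language proficiency? yes] AND [the application was made in-country? yes] AND [the applicant is not subject to a deportation order? no] → not satisfied.
paragraph 4 — Tier II Migrant: [Tier V Entrant (paragraph 2)? no] OR [the applicant has no offer of skilled employment? no] → not satisfied.
paragraph 10 — Approved Entrant: [the applicant has no qualifying family member in the territory? yes] AND [the applicant has provided biometric information? no] → not satisfied.
paragraph 7 — Designated Resident: [the applicant holds a valid certificate of sponsorship? yes] AND [the application was made in-country? yes] → satisfied.
paragraph 8 — Essential Resident: [Approved Entrant (paragraph 10)? no] AND [Designated Resident (paragraph 7)? yes] → not satisfied.
paragraph 13 — Exempt Migrant: [Tier II Migrant (paragraph 4)? no] AND [not an Essential Resident (paragraph 8)? yes] → not satisfied.
paragraph 6 — Class-A Visitor: [the applicant does not hold comprehensive sickness insurance? yes] AND [the applicant has no qualifying family member in the territory? yes] AND [the applicant's previous leave was not curtailed? yes] → satisfied.
paragraph 9 — Class-N Person: [the applicant is a national of a visa-waiver state? yes] OR [Class-A Visitor (paragraph 6)? yes] → satisfied.
paragraph 11 — Qualifying Person: [the applicant's previous leave was curtailed? no] OR [the applicant holds a valid certificate of sponsorship? yes] OR [the applicant holds comprehensive sickness insurance? no] → satisfied.
paragraph 12 — Reportable Visitor: Qualifying Person (paragraph 11)? yes; the applicant holds comprehensive sickness insurance? no; the applicant does not hold a valid certificate of sponsorship? no — 1 of 3 hold (need ≥2) → not satisfied.
paragraph 3 — Excluded Entrant: [Class-N Person (paragraph 9)? yes] AND [Reportable Visitor (paragraph 12)? no] AND [the applicant's previous leave was curtailed? no] → not satisfied.
paragraph 5 — Licensed Applicant: [Exempt Migrant (paragraph 13)? no] AND [not an Excluded Entrant (paragraph 3)? yes] → not satisfied.

No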